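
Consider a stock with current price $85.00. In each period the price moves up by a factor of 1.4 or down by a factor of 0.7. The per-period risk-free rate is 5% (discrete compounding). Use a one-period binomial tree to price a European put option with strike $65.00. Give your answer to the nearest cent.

Risk-neutral probability p = (1 + 0.05 − 0.7)/(1.4 − 0.7) = 0.3500/0.7000 = 0.5000
Terminal stock prices: S_u = 119, S_d = 59.5
Terminal payoffs (K − S): max(-54, 0) = 0, max(5.5, 0) = 5.5
Node 0 (S = 85): V_0 = 1/1.05·[0.5000·0.0000 + 0.5000·5.5000] = 2.6190

$2.62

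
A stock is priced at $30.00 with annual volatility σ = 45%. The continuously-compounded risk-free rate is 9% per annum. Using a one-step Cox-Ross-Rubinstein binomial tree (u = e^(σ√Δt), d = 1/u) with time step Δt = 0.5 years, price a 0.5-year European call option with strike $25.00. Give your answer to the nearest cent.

CRR parameters: u = e^(σ√Δt) = e^(0.45·√0.5) = 1.3746, d = 1/u = 0.7275
Per-period rate: rΔt = 0.09·0.5 = 0.045, so R = e^0.045 = 1.0460
Risk-neutral probability p = (e^0.045 − 0.7275)/(1.3746 − 0.7275) = 0.3186/0.6472 = 0.4922
Terminal stock prices: S_u = 41.24, S_d = 21.82
Terminal payoffs (S − K): max(16.24, 0) = 16.24, max(-3.176, 0) = 0
Node 0 (S = 30): V_0 = e^(−0.045)·[0.4922·16.2395 + 0.5078·0.0000] = 7.6419

$7.64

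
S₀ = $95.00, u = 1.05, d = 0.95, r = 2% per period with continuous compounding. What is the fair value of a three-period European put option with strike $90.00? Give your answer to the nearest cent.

$0.21

Risk-neutral probability p = (e^0.02 − 0.95)/(1.05 − 0.95) = 0.0702/0.1000 = 0.7020
Terminal stock prices: S_uuu = 110, S_uud = 99.5, S_udd = 90.02, S_ddd = 81.45
Terminal payoffs (K − S): max(-19.97, 0) = 0, max(-9.501, 0) = 0, max(-0.02437, 0) = 0, max(8.549, 0) = 8.549
Node uu (S = 104.7): V_uu = e^(−0.02)·[0.7020·0.0000 + 0.2980·0.0000] = 0.0000
Node ud (S = 94.76): V_ud = e^(−0.02)·[0.7020·0.0000 + 0.2980·0.0000] = 0.0000
Node dd (S = 85.74): V_dd = e^(−0.02)·[0.7020·0.0000 + 0.2980·8.5494] = 2.4972
Node u (S = 99.75): V_u = e^(−0.02)·[0.7020·0.0000 + 0.2980·0.0000] = 0.0000
Node d (S = 90.25): V_d = e^(−0.02)·[0.7020·0.0000 + 0.2980·2.4972] = 0.7294
Node 0 (S = 95): V_0 = e^(−0.02)·[0.7020·0.0000 + 0.2980·0.7294] = 0.2130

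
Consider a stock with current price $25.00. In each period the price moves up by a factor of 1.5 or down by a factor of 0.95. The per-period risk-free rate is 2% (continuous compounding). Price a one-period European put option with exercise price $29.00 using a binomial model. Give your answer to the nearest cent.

Risk-neutral probability p = (e^0.02 − 0.95)/(1.5 − 0.95) = 0.0702/0.5500 = 0.1276
Terminal stock prices: S_u = 37.5, S_d = 23.75
Terminal payoffs (K − S): max(-8.5, 0) = 0, max(5.25, 0) = 5.25
Node 0 (S = 25): V_0 = e^(−0.02)·[0.1276·0.0000 + 0.8724·5.2500] = 4.4892

$4.49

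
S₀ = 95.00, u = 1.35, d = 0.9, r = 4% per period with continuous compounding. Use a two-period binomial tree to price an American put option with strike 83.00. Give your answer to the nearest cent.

Risk-neutral probability p = (e^0.04 − 0.9)/(1.35 − 0.9) = 0.1408/0.4500 = 0.3129
Terminal stock prices: S_uu = 173.1, S_ud = 115.4, S_dd = 76.95
Terminal payoffs (K − S): max(-90.14, 0) = 0, max(-32.42, 0) = 0, max(6.05, 0) = 6.05
Node u (S = 128.2): continuation = e^(−0.04)·[0.3129·0.0000 + 0.6871·0.0000] = 0.0000; exercise value = 0.0000 ≤ continuation, so V_u = 0.0000
Node d (S = 85.5): continuation = e^(−0.04)·[0.3129·0.0000 + 0.6871·6.0500] = 3.9939; exercise value = 0.0000 ≤ continuation, so V_d = 3.9939
Node 0 (S = 95): continuation = e^(−0.04)·[0.3129·0.0000 + 0.6871·3.9939] = 2.6365; exercise value = 0.0000 ≤ continuation, so V_0 = 2.6365

2.64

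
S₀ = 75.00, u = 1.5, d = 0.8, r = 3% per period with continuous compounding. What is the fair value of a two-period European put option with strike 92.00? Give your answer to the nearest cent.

19.48

Risk-neutral probability p = (e^0.03 − 0.8)/(1.5 − 0.8) = 0.2305/0.7000 = 0.3292
Terminal stock prices: S_uu = 168.8, S_ud = 90, S_dd = 48
Terminal payoffs (K − S): max(-76.75, 0) = 0, max(2, 0) = 2, max(44, 0) = 44
Node u (S = 112.5): V_u = e^(−0.03)·[0.3292·0.0000 + 0.6708·2.0000] = 1.3019
Node d (S = 60): V_d = e^(−0.03)·[0.3292·2.0000 + 0.6708·44.0000] = 29.2810
Node 0 (S = 75): V_0 = e^(−0.03)·[0.3292·1.3019 + 0.6708·29.2810] = 19.4765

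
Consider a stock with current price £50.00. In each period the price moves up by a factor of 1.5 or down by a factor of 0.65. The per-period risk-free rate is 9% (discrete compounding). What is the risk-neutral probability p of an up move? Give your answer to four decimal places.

p = 0.5176

Risk-neutral probability p = (1 + 0.09 − 0.65)/(1.5 − 0.65) = 0.4400/0.8500 = 0.5176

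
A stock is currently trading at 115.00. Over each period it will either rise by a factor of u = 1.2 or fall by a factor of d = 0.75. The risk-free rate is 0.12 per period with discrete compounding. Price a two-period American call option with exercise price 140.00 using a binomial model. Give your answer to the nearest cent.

13.80

Risk-neutral probability p = (1 + 0.12 − 0.75)/(1.2 − 0.75) = 0.3700/0.4500 = 0.8222
Terminal stock prices: S_uu = 165.6, S_ud = 103.5, S_dd = 64.69
Terminal payoffs (S − K): max(25.6, 0) = 25.6, max(-36.5, 0) = 0, max(-75.31, 0) = 0
Node u (S = 138): continuation = 1/1.12·[0.8222·25.6000 + 0.1778·0.0000] = 18.7937; exercise value = 0.0000 ≤ continuation, so V_u = 18.7937
Node d (S = 86.25): continuation = 1/1.12·[0.8222·0.0000 + 0.1778·0.0000] = 0.0000; exercise value = 0.0000 ≤ continuation, so V_d = 0.0000
Node 0 (S = 115): continuation = 1/1.12·[0.8222·18.7937 + 0.1778·0.0000] = 13.7969; exercise value = 0.0000 ≤ continuation, so V_0 = 13.7969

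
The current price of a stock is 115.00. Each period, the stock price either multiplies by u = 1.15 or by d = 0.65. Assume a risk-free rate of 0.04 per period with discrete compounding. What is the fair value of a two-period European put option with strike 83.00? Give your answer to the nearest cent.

Risk-neutral probability p = (1 + 0.04 − 0.65)/(1.15 − 0.65) = 0.3900/0.5000 = 0.7800
Terminal stock prices: S_uu = 152.1, S_ud = 85.96, S_dd = 48.59
Terminal payoffs (K − S): max(-69.09, 0) = 0, max(-2.963, 0) = 0, max(34.41, 0) = 34.41
Node u (S = 132.2): V_u = 1/1.04·[0.7800·0.0000 + 0.2200·0.0000] = 0.0000
Node d (S = 74.75): V_d = 1/1.04·[0.7800·0.0000 + 0.2200·34.4125] = 7.2796
Node 0 (S = 115): V_0 = 1/1.04·[0.7800·0.0000 + 0.2200·7.2796] = 1.5399

1.54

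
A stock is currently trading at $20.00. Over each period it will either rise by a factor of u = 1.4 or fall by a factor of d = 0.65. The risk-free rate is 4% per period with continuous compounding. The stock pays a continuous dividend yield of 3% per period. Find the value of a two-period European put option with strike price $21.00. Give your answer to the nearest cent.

$4.42

Per-period risk-free factor R = e^0.04 = 1.0408; dividend-adjusted growth = e^(0.04−0.03) = 1.0101.
Risk-neutral probability p = (1.0101 − 0.65)/(1.4 − 0.65) = 0.3601/0.7500 = 0.4801
Terminal stock prices: S_uu = 39.2, S_ud = 18.2, S_dd = 8.45
Terminal payoffs (K − S): max(-18.2, 0) = 0, max(2.8, 0) = 2.8, max(12.55, 0) = 12.55
Node u (S = 28): V_u = e^(−0.04)·[0.4801·0.0000 + 0.5199·2.8000] = 1.3987
Node d (S = 13): V_d = e^(−0.04)·[0.4801·2.8000 + 0.5199·12.5500] = 7.5608
Node 0 (S = 20): V_0 = e^(−0.04)·[0.4801·1.3987 + 0.5199·7.5608] = 4.4221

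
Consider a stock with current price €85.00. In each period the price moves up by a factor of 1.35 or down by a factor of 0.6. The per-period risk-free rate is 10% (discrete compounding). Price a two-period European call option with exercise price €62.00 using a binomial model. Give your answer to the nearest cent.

Risk-neutral probability p = (1 + 0.1 − 0.6)/(1.35 − 0.6) = 0.5000/0.7500 = 0.6667
Terminal stock prices: S_uu = 154.9, S_ud = 68.85, S_dd = 30.6
Terminal payoffs (S − K): max(92.91, 0) = 92.91, max(6.85, 0) = 6.85, max(-31.4, 0) = 0
Node u (S = 114.8): V_u = 1/1.1·[0.6667·92.9125 + 0.3333·6.8500] = 58.3864
Node d (S = 51): V_d = 1/1.1·[0.6667·6.8500 + 0.3333·0.0000] = 4.1515
Node 0 (S = 85): V_0 = 1/1.1·[0.6667·58.3864 + 0.3333·4.1515] = 36.6437

€36.64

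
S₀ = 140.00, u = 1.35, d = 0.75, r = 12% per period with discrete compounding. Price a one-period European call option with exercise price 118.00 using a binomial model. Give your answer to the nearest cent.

Risk-neutral probability p = (1 + 0.12 − 0.75)/(1.35 − 0.75) = 0.3700/0.6000 = 0.6167
Terminal stock prices: S_u = 189, S_d = 105
Terminal payoffs (S − K): max(71, 0) = 71, max(-13, 0) = 0
Node 0 (S = 140): V_0 = 1/1.12·[0.6167·71.0000 + 0.3833·0.0000] = 39.0923

39.09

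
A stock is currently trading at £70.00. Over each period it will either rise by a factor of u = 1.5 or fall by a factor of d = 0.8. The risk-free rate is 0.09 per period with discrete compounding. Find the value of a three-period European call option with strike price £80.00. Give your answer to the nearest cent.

Risk-neutral probability p = (1 + 0.09 − 0.8)/(1.5 − 0.8) = 0.2900/0.7000 = 0.4143
Terminal stock prices: S_uuu = 236.2, S_uud = 126, S_udd = 67.2, S_ddd = 35.84
Terminal payoffs (S − K): max(156.2, 0) = 156.2, max(46, 0) = 46, max(-12.8, 0) = 0, max(-44.16, 0) = 0
Node uu (S = 157.5): V_uu = 1/1.09·[0.4143·156.2500 + 0.5857·46.0000] = 84.1055
Node ud (S = 84): V_ud = 1/1.09·[0.4143·46.0000 + 0.5857·0.0000] = 17.4836
Node dd (S = 44.8): V_dd = 1/1.09·[0.4143·0.0000 + 0.5857·0.0000] = 0.0000
Node u (S = 105): V_u = 1/1.09·[0.4143·84.1055 + 0.5857·17.4836] = 41.3616
Node d (S = 56): V_d = 1/1.09·[0.4143·17.4836 + 0.5857·0.0000] = 6.6451
Node 0 (S = 70): V_0 = 1/1.09·[0.4143·41.3616 + 0.5857·6.6451] = 19.2914

£19.29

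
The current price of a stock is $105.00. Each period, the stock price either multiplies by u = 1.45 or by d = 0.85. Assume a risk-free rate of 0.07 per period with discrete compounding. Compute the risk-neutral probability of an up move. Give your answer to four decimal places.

p = 0.3667

Risk-neutral probability p = (1 + 0.07 − 0.85)/(1.45 − 0.85) = 0.2200/0.6000 = 0.3667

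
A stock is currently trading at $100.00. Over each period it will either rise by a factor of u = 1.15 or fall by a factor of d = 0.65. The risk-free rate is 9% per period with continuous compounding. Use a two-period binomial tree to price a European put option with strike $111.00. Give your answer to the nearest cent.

$6.72

Risk-neutral probability p = (e^0.09 − 0.65)/(1.15 − 0.65) = 0.4442/0.5000 = 0.8883
Terminal stock prices: S_uu = 132.2, S_ud = 74.75, S_dd = 42.25
Terminal payoffs (K − S): max(-21.25, 0) = 0, max(36.25, 0) = 36.25, max(68.75, 0) = 68.75
Node u (S = 115): V_u = e^(−0.09)·[0.8883·0.0000 + 0.1117·36.2500] = 3.6990
Node d (S = 65): V_d = e^(−0.09)·[0.8883·36.2500 + 0.1117·68.7500] = 36.4464
Node 0 (S = 100): V_0 = e^(−0.09)·[0.8883·3.6990 + 0.1117·36.4464] = 6.7222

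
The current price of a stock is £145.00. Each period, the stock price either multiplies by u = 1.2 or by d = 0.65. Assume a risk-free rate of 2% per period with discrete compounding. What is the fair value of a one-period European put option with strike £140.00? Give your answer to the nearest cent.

Risk-neutral probability p = (1 + 0.02 − 0.65)/(1.2 − 0.65) = 0.3700/0.5500 = 0.6727
Terminal stock prices: S_u = 174, S_d = 94.25
Terminal payoffs (K − S): max(-34, 0) = 0, max(45.75, 0) = 45.75
Node 0 (S = 145): V_0 = 1/1.02·[0.6727·0.0000 + 0.3273·45.7500] = 14.6791

£14.68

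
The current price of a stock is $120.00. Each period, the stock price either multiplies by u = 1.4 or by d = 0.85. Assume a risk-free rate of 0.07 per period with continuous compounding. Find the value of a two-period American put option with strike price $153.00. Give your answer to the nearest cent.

Risk-neutral probability p = (e^0.07 − 0.85)/(1.4 − 0.85) = 0.2225/0.5500 = 0.4046
Terminal stock prices: S_uu = 235.2, S_ud = 142.8, S_dd = 86.7
Terminal payoffs (K − S): max(-82.2, 0) = 0, max(10.2, 0) = 10.2, max(66.3, 0) = 66.3
Node u (S = 168): continuation = e^(−0.07)·[0.4046·0.0000 + 0.5954·10.2000] = 5.6629; exercise value = 0.0000 ≤ continuation, so V_u = 5.6629
Node d (S = 102): continuation = e^(−0.07)·[0.4046·10.2000 + 0.5954·66.3000] = 40.6563; exercise value = 51.0000 > continuation, so V_d = 51.0000 (exercise)
Node 0 (S = 120): continuation = e^(−0.07)·[0.4046·5.6629 + 0.5954·51.0000] = 30.4505; exercise value = 33.0000 > continuation, so V_0 = 33.0000 (exercise)

$33.00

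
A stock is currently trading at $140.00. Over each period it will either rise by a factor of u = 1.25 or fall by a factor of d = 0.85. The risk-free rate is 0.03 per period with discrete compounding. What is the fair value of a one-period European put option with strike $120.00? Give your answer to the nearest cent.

Risk-neutral probability p = (1 + 0.03 − 0.85)/(1.25 − 0.85) = 0.1800/0.4000 = 0.4500
Terminal stock prices: S_u = 175, S_d = 119
Terminal payoffs (K − S): max(-55, 0) = 0, max(1, 0) = 1
Node 0 (S = 140): V_0 = 1/1.03·[0.4500·0.0000 + 0.5500·1.0000] = 0.5340

$0.53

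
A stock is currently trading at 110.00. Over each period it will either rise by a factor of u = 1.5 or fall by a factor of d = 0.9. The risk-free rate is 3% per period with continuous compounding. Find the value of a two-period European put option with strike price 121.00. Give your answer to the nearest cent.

18.40

Risk-neutral probability p = (e^0.03 − 0.9)/(1.5 − 0.9) = 0.1305/0.6000 = 0.2174
Terminal stock prices: S_uu = 247.5, S_ud = 148.5, S_dd = 89.1
Terminal payoffs (K − S): max(-126.5, 0) = 0, max(-27.5, 0) = 0, max(31.9, 0) = 31.9
Node u (S = 165): V_u = e^(−0.03)·[0.2174·0.0000 + 0.7826·0.0000] = 0.0000
Node d (S = 99): V_d = e^(−0.03)·[0.2174·0.0000 + 0.7826·31.9000] = 24.2264
Node 0 (S = 110): V_0 = e^(−0.03)·[0.2174·0.0000 + 0.7826·24.2264] = 18.3986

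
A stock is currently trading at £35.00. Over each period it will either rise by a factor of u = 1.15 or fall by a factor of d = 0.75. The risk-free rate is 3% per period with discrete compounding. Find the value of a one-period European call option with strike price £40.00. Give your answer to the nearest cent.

£0.17

Risk-neutral probability p = (1 + 0.03 − 0.75)/(1.15 − 0.75) = 0.2800/0.4000 = 0.7000
Terminal stock prices: S_u = 40.25, S_d = 26.25
Terminal payoffs (S − K): max(0.25, 0) = 0.25, max(-13.75, 0) = 0
Node 0 (S = 35): V_0 = 1/1.03·[0.7000·0.2500 + 0.3000·0.0000] = 0.1699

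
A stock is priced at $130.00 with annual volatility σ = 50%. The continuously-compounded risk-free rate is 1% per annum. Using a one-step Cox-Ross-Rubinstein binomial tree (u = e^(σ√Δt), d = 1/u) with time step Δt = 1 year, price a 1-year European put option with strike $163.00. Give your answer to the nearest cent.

$51.06

CRR parameters: u = e^(σ√Δt) = e^(0.5·√1) = 1.6487, d = 1/u = 0.6065
Per-period rate: rΔt = 0.01·1 = 0.01, so R = e^0.01 = 1.0101
Risk-neutral probability p = (e^0.01 − 0.6065)/(1.6487 − 0.6065) = 0.4035/1.0422 = 0.3872
Terminal stock prices: S_u = 214.3, S_d = 78.85
Terminal payoffs (K − S): max(-51.33, 0) = 0, max(84.15, 0) = 84.15
Node 0 (S = 130): V_0 = e^(−0.01)·[0.3872·0.0000 + 0.6128·84.1510] = 51.0560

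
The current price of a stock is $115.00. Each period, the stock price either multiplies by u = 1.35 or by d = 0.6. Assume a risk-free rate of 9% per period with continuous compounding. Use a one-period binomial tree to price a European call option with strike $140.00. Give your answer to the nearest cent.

$9.18

Risk-neutral probability p = (e^0.09 − 0.6)/(1.35 − 0.6) = 0.4942/0.7500 = 0.6589
Terminal stock prices: S_u = 155.2, S_d = 69
Terminal payoffs (S − K): max(15.25, 0) = 15.25, max(-71, 0) = 0
Node 0 (S = 115): V_0 = e^(−0.09)·[0.6589·15.2500 + 0.3411·0.0000] = 9.1834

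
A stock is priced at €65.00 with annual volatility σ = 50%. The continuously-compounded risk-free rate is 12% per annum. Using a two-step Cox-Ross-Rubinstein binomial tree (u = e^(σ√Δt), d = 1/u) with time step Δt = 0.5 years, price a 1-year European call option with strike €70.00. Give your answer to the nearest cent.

€13.61

CRR parameters: u = e^(σ√Δt) = e^(0.5·√0.5) = 1.4241, d = 1/u = 0.7022
Per-period rate: rΔt = 0.12·0.5 = 0.06, so R = e^0.06 = 1.0618
Risk-neutral probability p = (e^0.06 − 0.7022)/(1.4241 − 0.7022) = 0.3596/0.7219 = 0.4982
Terminal stock prices: S_uu = 131.8, S_ud = 65, S_dd = 32.05
Terminal payoffs (S − K): max(61.83, 0) = 61.83, max(-5, 0) = 0, max(-37.95, 0) = 0
Node u (S = 92.57): V_u = e^(−0.06)·[0.4982·61.8275 + 0.5018·0.0000] = 29.0072
Node d (S = 45.64): V_d = e^(−0.06)·[0.4982·0.0000 + 0.5018·0.0000] = 0.0000
Node 0 (S = 65): V_0 = e^(−0.06)·[0.4982·29.0072 + 0.5018·0.0000] = 13.6091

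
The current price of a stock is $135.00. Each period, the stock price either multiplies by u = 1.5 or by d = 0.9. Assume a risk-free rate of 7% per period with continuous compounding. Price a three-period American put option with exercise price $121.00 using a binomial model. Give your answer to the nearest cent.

Risk-neutral probability p = (e^0.07 − 0.9)/(1.5 − 0.9) = 0.1725/0.6000 = 0.2875
Terminal stock prices: S_uuu = 455.6, S_uud = 273.4, S_udd = 164, S_ddd = 98.42
Terminal payoffs (K − S): max(-334.6, 0) = 0, max(-152.4, 0) = 0, max(-43.03, 0) = 0, max(22.58, 0) = 22.58
Node uu (S = 303.8): continuation = e^(−0.07)·[0.2875·0.0000 + 0.7125·0.0000] = 0.0000; exercise value = 0.0000 ≤ continuation, so V_uu = 0.0000
Node ud (S = 182.2): continuation = e^(−0.07)·[0.2875·0.0000 + 0.7125·0.0000] = 0.0000; exercise value = 0.0000 ≤ continuation, so V_ud = 0.0000
Node dd (S = 109.4): continuation = e^(−0.07)·[0.2875·0.0000 + 0.7125·22.5850] = 15.0036; exercise value = 11.6500 ≤ continuation, so V_dd = 15.0036
Node u (S = 202.5): continuation = e^(−0.07)·[0.2875·0.0000 + 0.7125·0.0000] = 0.0000; exercise value = 0.0000 ≤ continuation, so V_u = 0.0000
Node d (S = 121.5): continuation = e^(−0.07)·[0.2875·0.0000 + 0.7125·15.0036] = 9.9672; exercise value = 0.0000 ≤ continuation, so V_d = 9.9672
Node 0 (S = 135): continuation = e^(−0.07)·[0.2875·0.0000 + 0.7125·9.9672] = 6.6214; exercise value = 0.0000 ≤ continuation, so V_0 = 6.6214

$6.62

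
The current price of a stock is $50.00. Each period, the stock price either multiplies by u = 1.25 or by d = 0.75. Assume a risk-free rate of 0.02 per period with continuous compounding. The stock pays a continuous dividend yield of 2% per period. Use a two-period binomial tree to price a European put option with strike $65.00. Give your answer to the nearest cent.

Per-period risk-free factor R = e^0.02 = 1.0202; dividend-adjusted growth = e^(0.02−0.02) = 1.0000.
Risk-neutral probability p = (1.0000 − 0.75)/(1.25 − 0.75) = 0.2500/0.5000 = 0.5000
Terminal stock prices: S_uu = 78.12, S_ud = 46.88, S_dd = 28.12
Terminal payoffs (K − S): max(-13.12, 0) = 0, max(18.12, 0) = 18.12, max(36.88, 0) = 36.88
Node u (S = 62.5): V_u = e^(−0.02)·[0.5000·0.0000 + 0.5000·18.1250] = 8.8831
Node d (S = 37.5): V_d = e^(−0.02)·[0.5000·18.1250 + 0.5000·36.8750] = 26.9555
Node 0 (S = 50): V_0 = e^(−0.02)·[0.5000·8.8831 + 0.5000·26.9555] = 17.5644

$17.56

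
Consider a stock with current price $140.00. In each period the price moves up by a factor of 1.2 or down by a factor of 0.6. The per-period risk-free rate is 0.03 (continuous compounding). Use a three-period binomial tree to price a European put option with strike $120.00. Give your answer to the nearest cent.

Risk-neutral probability p = (e^0.03 − 0.6)/(1.2 − 0.6) = 0.4305/0.6000 = 0.7174
Terminal stock prices: S_uuu = 241.9, S_uud = 121, S_udd = 60.48, S_ddd = 30.24
Terminal payoffs (K − S): max(-121.9, 0) = 0, max(-0.96, 0) = 0, max(59.52, 0) = 59.52, max(89.76, 0) = 89.76
Node uu (S = 201.6): V_uu = e^(−0.03)·[0.7174·0.0000 + 0.2826·0.0000] = 0.0000
Node ud (S = 100.8): V_ud = e^(−0.03)·[0.7174·0.0000 + 0.2826·59.5200] = 16.3218
Node dd (S = 50.4): V_dd = e^(−0.03)·[0.7174·59.5200 + 0.2826·89.7600] = 66.0535
Node u (S = 168): V_u = e^(−0.03)·[0.7174·0.0000 + 0.2826·16.3218] = 4.4758
Node d (S = 84): V_d = e^(−0.03)·[0.7174·16.3218 + 0.2826·66.0535] = 29.4771
Node 0 (S = 140): V_0 = e^(−0.03)·[0.7174·4.4758 + 0.2826·29.4771] = 11.1995

$11.20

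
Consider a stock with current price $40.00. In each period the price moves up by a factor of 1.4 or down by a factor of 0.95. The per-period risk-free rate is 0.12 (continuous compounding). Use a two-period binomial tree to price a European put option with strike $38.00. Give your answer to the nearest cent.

Risk-neutral probability p = (e^0.12 − 0.95)/(1.4 − 0.95) = 0.1775/0.4500 = 0.3944
Terminal stock prices: S_uu = 78.4, S_ud = 53.2, S_dd = 36.1
Terminal payoffs (K − S): max(-40.4, 0) = 0, max(-15.2, 0) = 0, max(1.9, 0) = 1.9
Node u (S = 56): V_u = e^(−0.12)·[0.3944·0.0000 + 0.6056·0.0000] = 0.0000
Node d (S = 38): V_d = e^(−0.12)·[0.3944·0.0000 + 0.6056·1.9000] = 1.0205
Node 0 (S = 40): V_0 = e^(−0.12)·[0.3944·0.0000 + 0.6056·1.0205] = 0.5481

$0.55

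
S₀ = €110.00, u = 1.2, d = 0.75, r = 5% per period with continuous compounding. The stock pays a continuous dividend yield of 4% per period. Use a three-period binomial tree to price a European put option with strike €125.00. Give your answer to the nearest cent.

€20.84

Per-period risk-free factor R = e^0.05 = 1.0513; dividend-adjusted growth = e^(0.05−0.04) = 1.0101.
Risk-neutral probability p = (1.0101 − 0.75)/(1.2 − 0.75) = 0.2601/0.4500 = 0.5779
Terminal stock prices: S_uuu = 190.1, S_uud = 118.8, S_udd = 74.25, S_ddd = 46.41
Terminal payoffs (K − S): max(-65.08, 0) = 0, max(6.2, 0) = 6.2, max(50.75, 0) = 50.75, max(78.59, 0) = 78.59
Node uu (S = 158.4): V_uu = e^(−0.05)·[0.5779·0.0000 + 0.4221·6.2000] = 2.4894
Node ud (S = 99): V_ud = e^(−0.05)·[0.5779·6.2000 + 0.4221·50.7500] = 23.7855
Node dd (S = 61.88): V_dd = e^(−0.05)·[0.5779·50.7500 + 0.4221·78.5938] = 59.4548
Node u (S = 132): V_u = e^(−0.05)·[0.5779·2.4894 + 0.4221·23.7855] = 10.9189
Node d (S = 82.5): V_d = e^(−0.05)·[0.5779·23.7855 + 0.4221·59.4548] = 36.9476
Node 0 (S = 110): V_0 = e^(−0.05)·[0.5779·10.9189 + 0.4221·36.9476] = 20.8375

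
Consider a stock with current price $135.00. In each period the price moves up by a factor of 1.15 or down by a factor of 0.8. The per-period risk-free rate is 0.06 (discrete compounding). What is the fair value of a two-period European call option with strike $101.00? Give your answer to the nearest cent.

Risk-neutral probability p = (1 + 0.06 − 0.8)/(1.15 − 0.8) = 0.2600/0.3500 = 0.7429
Terminal stock prices: S_uu = 178.5, S_ud = 124.2, S_dd = 86.4
Terminal payoffs (S − K): max(77.54, 0) = 77.54, max(23.2, 0) = 23.2, max(-14.6, 0) = 0
Node u (S = 155.2): V_u = 1/1.06·[0.7429·77.5375 + 0.2571·23.2000] = 59.9670
Node d (S = 108): V_d = 1/1.06·[0.7429·23.2000 + 0.2571·0.0000] = 16.2588
Node 0 (S = 135): V_0 = 1/1.06·[0.7429·59.9670 + 0.2571·16.2588] = 45.9696

$45.97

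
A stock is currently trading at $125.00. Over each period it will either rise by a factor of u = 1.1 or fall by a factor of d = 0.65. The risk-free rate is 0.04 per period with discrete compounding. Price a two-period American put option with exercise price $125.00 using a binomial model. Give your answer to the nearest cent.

$9.42

Risk-neutral probability p = (1 + 0.04 − 0.65)/(1.1 − 0.65) = 0.3900/0.4500 = 0.8667
Terminal stock prices: S_uu = 151.3, S_ud = 89.38, S_dd = 52.81
Terminal payoffs (K − S): max(-26.25, 0) = 0, max(35.62, 0) = 35.62, max(72.19, 0) = 72.19
Node u (S = 137.5): continuation = 1/1.04·[0.8667·0.0000 + 0.1333·35.6250] = 4.5673; exercise value = 0.0000 ≤ continuation, so V_u = 4.5673
Node d (S = 81.25): continuation = 1/1.04·[0.8667·35.6250 + 0.1333·72.1875] = 38.9423; exercise value = 43.7500 > continuation, so V_d = 43.7500 (exercise)
Node 0 (S = 125): continuation = 1/1.04·[0.8667·4.5673 + 0.1333·43.7500] = 9.4151; exercise value = 0.0000 ≤ continuation, so V_0 = 9.4151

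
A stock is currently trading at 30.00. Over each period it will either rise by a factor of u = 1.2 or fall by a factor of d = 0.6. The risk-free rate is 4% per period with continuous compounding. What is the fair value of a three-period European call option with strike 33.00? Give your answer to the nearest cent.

6.63

Risk-neutral probability p = (e^0.04 − 0.6)/(1.2 − 0.6) = 0.4408/0.6000 = 0.7347
Terminal stock prices: S_uuu = 51.84, S_uud = 25.92, S_udd = 12.96, S_ddd = 6.48
Terminal payoffs (S − K): max(18.84, 0) = 18.84, max(-7.08, 0) = 0, max(-20.04, 0) = 0, max(-26.52, 0) = 0
Node uu (S = 43.2): V_uu = e^(−0.04)·[0.7347·18.8400 + 0.2653·0.0000] = 13.2987
Node ud (S = 21.6): V_ud = e^(−0.04)·[0.7347·0.0000 + 0.2653·0.0000] = 0.0000
Node dd (S = 10.8): V_dd = e^(−0.04)·[0.7347·0.0000 + 0.2653·0.0000] = 0.0000
Node u (S = 36): V_u = e^(−0.04)·[0.7347·13.2987 + 0.2653·0.0000] = 9.3873
Node d (S = 18): V_d = e^(−0.04)·[0.7347·0.0000 + 0.2653·0.0000] = 0.0000
Node 0 (S = 30): V_0 = e^(−0.04)·[0.7347·9.3873 + 0.2653·0.0000] = 6.6263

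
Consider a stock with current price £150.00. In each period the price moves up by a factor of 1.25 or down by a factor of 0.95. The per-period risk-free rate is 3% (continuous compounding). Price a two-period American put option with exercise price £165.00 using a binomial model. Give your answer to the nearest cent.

£15.98

Risk-neutral probability p = (e^0.03 − 0.95)/(1.25 − 0.95) = 0.0805/0.3000 = 0.2682
Terminal stock prices: S_uu = 234.4, S_ud = 178.1, S_dd = 135.4
Terminal payoffs (K − S): max(-69.38, 0) = 0, max(-13.12, 0) = 0, max(29.62, 0) = 29.62
Node u (S = 187.5): continuation = e^(−0.03)·[0.2682·0.0000 + 0.7318·0.0000] = 0.0000; exercise value = 0.0000 ≤ continuation, so V_u = 0.0000
Node d (S = 142.5): continuation = e^(−0.03)·[0.2682·0.0000 + 0.7318·29.6250] = 21.0394; exercise value = 22.5000 > continuation, so V_d = 22.5000 (exercise)
Node 0 (S = 150): continuation = e^(−0.03)·[0.2682·0.0000 + 0.7318·22.5000] = 15.9793; exercise value = 15.0000 ≤ continuation, so V_0 = 15.9793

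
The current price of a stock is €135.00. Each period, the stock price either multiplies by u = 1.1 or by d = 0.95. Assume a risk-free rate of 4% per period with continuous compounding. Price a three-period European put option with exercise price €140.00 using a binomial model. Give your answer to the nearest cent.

Risk-neutral probability p = (e^0.04 − 0.95)/(1.1 − 0.95) = 0.0908/0.1500 = 0.6054
Terminal stock prices: S_uuu = 179.7, S_uud = 155.2, S_udd = 134, S_ddd = 115.7
Terminal payoffs (K − S): max(-39.69, 0) = 0, max(-15.18, 0) = 0, max(5.979, 0) = 5.979, max(24.25, 0) = 24.25
Node uu (S = 163.4): V_uu = e^(−0.04)·[0.6054·0.0000 + 0.3946·0.0000] = 0.0000
Node ud (S = 141.1): V_ud = e^(−0.04)·[0.6054·0.0000 + 0.3946·5.9787] = 2.2667
Node dd (S = 121.8): V_dd = e^(−0.04)·[0.6054·5.9787 + 0.3946·24.2544] = 12.6730
Node u (S = 148.5): V_u = e^(−0.04)·[0.6054·0.0000 + 0.3946·2.2667] = 0.8593
Node d (S = 128.2): V_d = e^(−0.04)·[0.6054·2.2667 + 0.3946·12.6730] = 6.1231
Node 0 (S = 135): V_0 = e^(−0.04)·[0.6054·0.8593 + 0.3946·6.1231] = 2.8213

€2.82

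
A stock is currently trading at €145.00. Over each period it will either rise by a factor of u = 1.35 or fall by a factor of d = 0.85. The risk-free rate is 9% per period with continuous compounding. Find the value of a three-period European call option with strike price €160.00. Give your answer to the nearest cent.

€35.55

Risk-neutral probability p = (e^0.09 − 0.85)/(1.35 − 0.85) = 0.2442/0.5000 = 0.4883
Terminal stock prices: S_uuu = 356.8, S_uud = 224.6, S_udd = 141.4, S_ddd = 89.05
Terminal payoffs (S − K): max(196.8, 0) = 196.8, max(64.62, 0) = 64.62, max(-18.57, 0) = 0, max(-70.95, 0) = 0
Node uu (S = 264.3): V_uu = e^(−0.09)·[0.4883·196.7544 + 0.5117·64.6231] = 118.0335
Node ud (S = 166.4): V_ud = e^(−0.09)·[0.4883·64.6231 + 0.5117·0.0000] = 28.8424
Node dd (S = 104.8): V_dd = e^(−0.09)·[0.4883·0.0000 + 0.5117·0.0000] = 0.0000
Node u (S = 195.8): V_u = e^(−0.09)·[0.4883·118.0335 + 0.5117·28.8424] = 66.1675
Node d (S = 123.2): V_d = e^(−0.09)·[0.4883·28.8424 + 0.5117·0.0000] = 12.8729
Node 0 (S = 145): V_0 = e^(−0.09)·[0.4883·66.1675 + 0.5117·12.8729] = 35.5512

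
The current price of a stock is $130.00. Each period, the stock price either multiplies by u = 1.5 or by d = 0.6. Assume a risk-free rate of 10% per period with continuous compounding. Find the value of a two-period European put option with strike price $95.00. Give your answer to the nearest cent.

$7.59

Risk-neutral probability p = (e^0.1 − 0.6)/(1.5 − 0.6) = 0.5052/0.9000 = 0.5613
Terminal stock prices: S_uu = 292.5, S_ud = 117, S_dd = 46.8
Terminal payoffs (K − S): max(-197.5, 0) = 0, max(-22, 0) = 0, max(48.2, 0) = 48.2
Node u (S = 195): V_u = e^(−0.1)·[0.5613·0.0000 + 0.4387·0.0000] = 0.0000
Node d (S = 78): V_d = e^(−0.1)·[0.5613·0.0000 + 0.4387·48.2000] = 19.1331
Node 0 (S = 130): V_0 = e^(−0.1)·[0.5613·0.0000 + 0.4387·19.1331] = 7.5949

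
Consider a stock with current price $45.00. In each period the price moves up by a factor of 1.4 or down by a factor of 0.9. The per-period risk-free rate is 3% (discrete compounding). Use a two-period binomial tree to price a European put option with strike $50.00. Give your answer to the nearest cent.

Risk-neutral probability p = (1 + 0.03 − 0.9)/(1.4 − 0.9) = 0.1300/0.5000 = 0.2600
Terminal stock prices: S_uu = 88.2, S_ud = 56.7, S_dd = 36.45
Terminal payoffs (K − S): max(-38.2, 0) = 0, max(-6.7, 0) = 0, max(13.55, 0) = 13.55
Node u (S = 63): V_u = 1/1.03·[0.2600·0.0000 + 0.7400·0.0000] = 0.0000
Node d (S = 40.5): V_d = 1/1.03·[0.2600·0.0000 + 0.7400·13.5500] = 9.7350
Node 0 (S = 45): V_0 = 1/1.03·[0.2600·0.0000 + 0.7400·9.7350] = 6.9940

$6.99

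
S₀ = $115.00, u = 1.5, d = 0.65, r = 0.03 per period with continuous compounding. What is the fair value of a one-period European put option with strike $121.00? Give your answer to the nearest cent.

Risk-neutral probability p = (e^0.03 − 0.65)/(1.5 − 0.65) = 0.3805/0.8500 = 0.4476
Terminal stock prices: S_u = 172.5, S_d = 74.75
Terminal payoffs (K − S): max(-51.5, 0) = 0, max(46.25, 0) = 46.25
Node 0 (S = 115): V_0 = e^(−0.03)·[0.4476·0.0000 + 0.5524·46.2500] = 24.7937

$24.79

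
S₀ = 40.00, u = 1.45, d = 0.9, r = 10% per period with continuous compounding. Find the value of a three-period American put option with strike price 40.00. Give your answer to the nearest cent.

Risk-neutral probability p = (e^0.1 − 0.9)/(1.45 − 0.9) = 0.2052/0.5500 = 0.3730
Terminal stock prices: S_uuu = 121.9, S_uud = 75.69, S_udd = 46.98, S_ddd = 29.16
Terminal payoffs (K − S): max(-81.94, 0) = 0, max(-35.69, 0) = 0, max(-6.98, 0) = 0, max(10.84, 0) = 10.84
Node uu (S = 84.1): continuation = e^(−0.1)·[0.3730·0.0000 + 0.6270·0.0000] = 0.0000; exercise value = 0.0000 ≤ continuation, so V_uu = 0.0000
Node ud (S = 52.2): continuation = e^(−0.1)·[0.3730·0.0000 + 0.6270·0.0000] = 0.0000; exercise value = 0.0000 ≤ continuation, so V_ud = 0.0000
Node dd (S = 32.4): continuation = e^(−0.1)·[0.3730·0.0000 + 0.6270·10.8400] = 6.1495; exercise value = 7.6000 > continuation, so V_dd = 7.6000 (exercise)
Node u (S = 58): continuation = e^(−0.1)·[0.3730·0.0000 + 0.6270·0.0000] = 0.0000; exercise value = 0.0000 ≤ continuation, so V_u = 0.0000
Node d (S = 36): continuation = e^(−0.1)·[0.3730·0.0000 + 0.6270·7.6000] = 4.3115; exercise value = 4.0000 ≤ continuation, so V_d = 4.3115
Node 0 (S = 40): continuation = e^(−0.1)·[0.3730·0.0000 + 0.6270·4.3115] = 2.4459; exercise value = 0.0000 ≤ continuation, so V_0 = 2.4459

2.45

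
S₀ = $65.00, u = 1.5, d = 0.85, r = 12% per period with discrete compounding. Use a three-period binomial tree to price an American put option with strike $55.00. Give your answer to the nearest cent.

$2.19

Risk-neutral probability p = (1 + 0.12 − 0.85)/(1.5 − 0.85) = 0.2700/0.6500 = 0.4154
Terminal stock prices: S_uuu = 219.4, S_uud = 124.3, S_udd = 70.44, S_ddd = 39.92
Terminal payoffs (K − S): max(-164.4, 0) = 0, max(-69.31, 0) = 0, max(-15.44, 0) = 0, max(15.08, 0) = 15.08
Node uu (S = 146.2): continuation = 1/1.12·[0.4154·0.0000 + 0.5846·0.0000] = 0.0000; exercise value = 0.0000 ≤ continuation, so V_uu = 0.0000
Node ud (S = 82.88): continuation = 1/1.12·[0.4154·0.0000 + 0.5846·0.0000] = 0.0000; exercise value = 0.0000 ≤ continuation, so V_ud = 0.0000
Node dd (S = 46.96): continuation = 1/1.12·[0.4154·0.0000 + 0.5846·15.0819] = 7.8724; exercise value = 8.0375 > continuation, so V_dd = 8.0375 (exercise)
Node u (S = 97.5): continuation = 1/1.12·[0.4154·0.0000 + 0.5846·0.0000] = 0.0000; exercise value = 0.0000 ≤ continuation, so V_u = 0.0000
Node d (S = 55.25): continuation = 1/1.12·[0.4154·0.0000 + 0.5846·8.0375] = 4.1954; exercise value = 0.0000 ≤ continuation, so V_d = 4.1954
Node 0 (S = 65): continuation = 1/1.12·[0.4154·0.0000 + 0.5846·4.1954] = 2.1899; exercise value = 0.0000 ≤ continuation, so V_0 = 2.1899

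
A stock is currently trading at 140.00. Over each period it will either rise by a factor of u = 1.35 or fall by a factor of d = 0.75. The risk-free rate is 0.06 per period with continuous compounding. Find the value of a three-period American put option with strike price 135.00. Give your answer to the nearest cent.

17.25

Risk-neutral probability p = (e^0.06 − 0.75)/(1.35 − 0.75) = 0.3118/0.6000 = 0.5197
Terminal stock prices: S_uuu = 344.5, S_uud = 191.4, S_udd = 106.3, S_ddd = 59.06
Terminal payoffs (K − S): max(-209.5, 0) = 0, max(-56.36, 0) = 0, max(28.69, 0) = 28.69, max(75.94, 0) = 75.94
Node uu (S = 255.2): continuation = e^(−0.06)·[0.5197·0.0000 + 0.4803·0.0000] = 0.0000; exercise value = 0.0000 ≤ continuation, so V_uu = 0.0000
Node ud (S = 141.8): continuation = e^(−0.06)·[0.5197·0.0000 + 0.4803·28.6875] = 12.9755; exercise value = 0.0000 ≤ continuation, so V_ud = 12.9755
Node dd (S = 78.75): continuation = e^(−0.06)·[0.5197·28.6875 + 0.4803·75.9375] = 48.3882; exercise value = 56.2500 > continuation, so V_dd = 56.2500 (exercise)
Node u (S = 189): continuation = e^(−0.06)·[0.5197·0.0000 + 0.4803·12.9755] = 5.8688; exercise value = 0.0000 ≤ continuation, so V_u = 5.8688
Node d (S = 105): continuation = e^(−0.06)·[0.5197·12.9755 + 0.4803·56.2500] = 31.7931; exercise value = 30.0000 ≤ continuation, so V_d = 31.7931
Node 0 (S = 140): continuation = e^(−0.06)·[0.5197·5.8688 + 0.4803·31.7931] = 17.2527; exercise value = 0.0000 ≤ continuation, so V_0 = 17.2527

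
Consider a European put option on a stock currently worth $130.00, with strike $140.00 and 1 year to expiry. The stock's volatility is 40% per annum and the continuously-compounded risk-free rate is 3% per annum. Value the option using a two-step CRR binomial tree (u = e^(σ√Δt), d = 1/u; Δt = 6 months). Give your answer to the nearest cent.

CRR parameters: u = e^(σ√Δt) = e^(0.4·√0.5) = 1.3269, d = 1/u = 0.7536
Per-period rate: rΔt = 0.03·0.5 = 0.015, so R = e^0.015 = 1.0151
Risk-neutral probability p = (e^0.015 − 0.7536)/(1.3269 − 0.7536) = 0.2615/0.5733 = 0.4561
Terminal stock prices: S_uu = 228.9, S_ud = 130, S_dd = 73.84
Terminal payoffs (K − S): max(-88.89, 0) = 0, max(10, 0) = 10, max(66.16, 0) = 66.16
Node u (S = 172.5): V_u = e^(−0.015)·[0.4561·0.0000 + 0.5439·10.0000] = 5.3578
Node d (S = 97.97): V_d = e^(−0.015)·[0.4561·10.0000 + 0.5439·66.1638] = 39.9427
Node 0 (S = 130): V_0 = e^(−0.015)·[0.4561·5.3578 + 0.5439·39.9427] = 23.8080

$23.81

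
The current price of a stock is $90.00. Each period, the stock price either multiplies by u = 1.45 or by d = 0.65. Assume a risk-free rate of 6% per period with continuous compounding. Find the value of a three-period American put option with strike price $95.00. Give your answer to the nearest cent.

Risk-neutral probability p = (e^0.06 − 0.65)/(1.45 − 0.65) = 0.4118/0.8000 = 0.5148
Terminal stock prices: S_uuu = 274.4, S_uud = 123, S_udd = 55.14, S_ddd = 24.72
Terminal payoffs (K − S): max(-179.4, 0) = 0, max(-28, 0) = 0, max(39.86, 0) = 39.86, max(70.28, 0) = 70.28
Node uu (S = 189.2): continuation = e^(−0.06)·[0.5148·0.0000 + 0.4852·0.0000] = 0.0000; exercise value = 0.0000 ≤ continuation, so V_uu = 0.0000
Node ud (S = 84.83): continuation = e^(−0.06)·[0.5148·0.0000 + 0.4852·39.8637] = 18.2157; exercise value = 10.1750 ≤ continuation, so V_ud = 18.2157
Node dd (S = 38.03): continuation = e^(−0.06)·[0.5148·39.8637 + 0.4852·70.2837] = 51.4426; exercise value = 56.9750 > continuation, so V_dd = 56.9750 (exercise)
Node u (S = 130.5): continuation = e^(−0.06)·[0.5148·0.0000 + 0.4852·18.2157] = 8.3236; exercise value = 0.0000 ≤ continuation, so V_u = 8.3236
Node d (S = 58.5): continuation = e^(−0.06)·[0.5148·18.2157 + 0.4852·56.9750] = 34.8659; exercise value = 36.5000 > continuation, so V_d = 36.5000 (exercise)
Node 0 (S = 90): continuation = e^(−0.06)·[0.5148·8.3236 + 0.4852·36.5000] = 20.7140; exercise value = 5.0000 ≤ continuation, so V_0 = 20.7140

$20.71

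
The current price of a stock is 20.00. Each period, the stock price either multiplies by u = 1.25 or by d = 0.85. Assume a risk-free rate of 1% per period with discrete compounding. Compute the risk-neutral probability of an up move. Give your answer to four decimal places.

Risk-neutral probability p = (1 + 0.01 − 0.85)/(1.25 − 0.85) = 0.1600/0.4000 = 0.4000

p = 0.4000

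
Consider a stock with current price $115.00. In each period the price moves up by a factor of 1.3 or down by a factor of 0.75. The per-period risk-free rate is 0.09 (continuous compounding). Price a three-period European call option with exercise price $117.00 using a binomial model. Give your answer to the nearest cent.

Risk-neutral probability p = (e^0.09 − 0.75)/(1.3 − 0.75) = 0.3442/0.5500 = 0.6258
Terminal stock prices: S_uuu = 252.7, S_uud = 145.8, S_udd = 84.09, S_ddd = 48.52
Terminal payoffs (S − K): max(135.7, 0) = 135.7, max(28.76, 0) = 28.76, max(-32.91, 0) = 0, max(-68.48, 0) = 0
Node uu (S = 194.4): V_uu = e^(−0.09)·[0.6258·135.6550 + 0.3742·28.7625] = 87.4201
Node ud (S = 112.1): V_ud = e^(−0.09)·[0.6258·28.7625 + 0.3742·0.0000] = 16.4496
Node dd (S = 64.69): V_dd = e^(−0.09)·[0.6258·0.0000 + 0.3742·0.0000] = 0.0000
Node u (S = 149.5): V_u = e^(−0.09)·[0.6258·87.4201 + 0.3742·16.4496] = 55.6227
Node d (S = 86.25): V_d = e^(−0.09)·[0.6258·16.4496 + 0.3742·0.0000] = 9.4077
Node 0 (S = 115): V_0 = e^(−0.09)·[0.6258·55.6227 + 0.3742·9.4077] = 35.0289

$35.03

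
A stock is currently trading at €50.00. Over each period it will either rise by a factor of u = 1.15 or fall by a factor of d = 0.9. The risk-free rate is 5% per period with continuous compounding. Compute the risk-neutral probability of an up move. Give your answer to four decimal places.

p = 0.6051

Risk-neutral probability p = (e^0.05 − 0.9)/(1.15 − 0.9) = 0.1513/0.2500 = 0.6051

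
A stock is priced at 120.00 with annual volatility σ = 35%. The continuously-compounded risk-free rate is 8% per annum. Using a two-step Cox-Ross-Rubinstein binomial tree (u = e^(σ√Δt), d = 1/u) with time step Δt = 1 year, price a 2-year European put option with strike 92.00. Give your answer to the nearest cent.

6.10

CRR parameters: u = e^(σ√Δt) = e^(0.35·√1) = 1.4191, d = 1/u = 0.7047
Per-period rate: rΔt = 0.08·1 = 0.08, so R = e^0.08 = 1.0833
Risk-neutral probability p = (e^0.08 − 0.7047)/(1.4191 − 0.7047) = 0.3786/0.7144 = 0.5300
Terminal stock prices: S_uu = 241.7, S_ud = 120, S_dd = 59.59
Terminal payoffs (K − S): max(-149.7, 0) = 0, max(-28, 0) = 0, max(32.41, 0) = 32.41
Node u (S = 170.3): V_u = e^(−0.08)·[0.5300·0.0000 + 0.4700·0.0000] = 0.0000
Node d (S = 84.56): V_d = e^(−0.08)·[0.5300·0.0000 + 0.4700·32.4098] = 14.0624
Node 0 (S = 120): V_0 = e^(−0.08)·[0.5300·0.0000 + 0.4700·14.0624] = 6.1016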